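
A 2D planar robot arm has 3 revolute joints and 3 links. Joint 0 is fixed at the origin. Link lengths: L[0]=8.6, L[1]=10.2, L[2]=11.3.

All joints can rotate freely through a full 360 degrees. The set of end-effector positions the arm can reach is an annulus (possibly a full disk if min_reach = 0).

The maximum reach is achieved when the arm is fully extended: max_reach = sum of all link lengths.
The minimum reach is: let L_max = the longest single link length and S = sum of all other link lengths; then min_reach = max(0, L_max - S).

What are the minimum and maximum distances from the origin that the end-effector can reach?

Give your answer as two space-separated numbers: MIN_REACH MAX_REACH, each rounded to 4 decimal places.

Link lengths: [8.6, 10.2, 11.3]
max_reach = 8.6 + 10.2 + 11.3 = 30.1
L_max = max([8.6, 10.2, 11.3]) = 11.3
S (sum of others) = 30.1 - 11.3 = 18.8
min_reach = max(0, 11.3 - 18.8) = max(0, -7.5) = 0

Answer: 0.0000 30.1000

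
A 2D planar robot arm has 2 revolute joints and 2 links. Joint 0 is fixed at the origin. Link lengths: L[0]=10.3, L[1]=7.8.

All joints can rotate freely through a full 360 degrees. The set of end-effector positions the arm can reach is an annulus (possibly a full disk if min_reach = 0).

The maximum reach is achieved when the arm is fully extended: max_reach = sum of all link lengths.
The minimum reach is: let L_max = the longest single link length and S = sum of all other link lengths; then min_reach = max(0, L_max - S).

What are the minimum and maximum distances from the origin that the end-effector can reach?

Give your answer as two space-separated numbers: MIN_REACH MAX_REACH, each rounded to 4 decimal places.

Link lengths: [10.3, 7.8]
max_reach = 10.3 + 7.8 = 18.1
L_max = max([10.3, 7.8]) = 10.3
S (sum of others) = 18.1 - 10.3 = 7.8
min_reach = max(0, 10.3 - 7.8) = max(0, 2.5) = 2.5

Answer: 2.5000 18.1000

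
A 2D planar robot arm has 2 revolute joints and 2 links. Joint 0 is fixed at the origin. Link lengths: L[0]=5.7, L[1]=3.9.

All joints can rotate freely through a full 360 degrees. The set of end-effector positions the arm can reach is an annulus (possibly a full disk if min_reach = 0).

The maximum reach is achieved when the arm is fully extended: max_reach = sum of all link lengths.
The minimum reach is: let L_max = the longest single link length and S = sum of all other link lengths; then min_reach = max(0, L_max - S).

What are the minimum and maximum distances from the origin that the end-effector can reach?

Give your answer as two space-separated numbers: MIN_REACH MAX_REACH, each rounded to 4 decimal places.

Link lengths: [5.7, 3.9]
max_reach = 5.7 + 3.9 = 9.6
L_max = max([5.7, 3.9]) = 5.7
S (sum of others) = 9.6 - 5.7 = 3.9
min_reach = max(0, 5.7 - 3.9) = max(0, 1.8) = 1.8

Answer: 1.8000 9.6000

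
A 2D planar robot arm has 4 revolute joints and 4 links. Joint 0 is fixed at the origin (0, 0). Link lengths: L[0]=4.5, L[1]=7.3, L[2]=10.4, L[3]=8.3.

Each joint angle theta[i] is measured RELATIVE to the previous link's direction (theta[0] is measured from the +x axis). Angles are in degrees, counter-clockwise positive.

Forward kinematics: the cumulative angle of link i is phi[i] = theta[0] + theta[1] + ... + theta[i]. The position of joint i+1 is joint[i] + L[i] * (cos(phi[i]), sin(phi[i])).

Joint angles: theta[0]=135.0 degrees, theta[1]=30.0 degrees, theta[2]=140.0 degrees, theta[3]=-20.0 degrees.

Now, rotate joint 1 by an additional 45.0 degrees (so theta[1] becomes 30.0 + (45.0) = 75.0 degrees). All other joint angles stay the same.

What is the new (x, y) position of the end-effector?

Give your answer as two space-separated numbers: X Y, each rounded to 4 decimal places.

Answer: 7.9260 -6.4240

Derivation:
joint[0] = (0.0000, 0.0000)  (base)
link 0: phi[0] = 135 = 135 deg
  cos(135 deg) = -0.7071, sin(135 deg) = 0.7071
  joint[1] = (0.0000, 0.0000) + 4.5 * (-0.7071, 0.7071) = (0.0000 + -3.1820, 0.0000 + 3.1820) = (-3.1820, 3.1820)
link 1: phi[1] = 135 + 75 = 210 deg
  cos(210 deg) = -0.8660, sin(210 deg) = -0.5000
  joint[2] = (-3.1820, 3.1820) + 7.3 * (-0.8660, -0.5000) = (-3.1820 + -6.3220, 3.1820 + -3.6500) = (-9.5040, -0.4680)
link 2: phi[2] = 135 + 75 + 140 = 350 deg
  cos(350 deg) = 0.9848, sin(350 deg) = -0.1736
  joint[3] = (-9.5040, -0.4680) + 10.4 * (0.9848, -0.1736) = (-9.5040 + 10.2420, -0.4680 + -1.8059) = (0.7380, -2.2740)
link 3: phi[3] = 135 + 75 + 140 + -20 = 330 deg
  cos(330 deg) = 0.8660, sin(330 deg) = -0.5000
  joint[4] = (0.7380, -2.2740) + 8.3 * (0.8660, -0.5000) = (0.7380 + 7.1880, -2.2740 + -4.1500) = (7.9260, -6.4240)
End effector: (7.9260, -6.4240)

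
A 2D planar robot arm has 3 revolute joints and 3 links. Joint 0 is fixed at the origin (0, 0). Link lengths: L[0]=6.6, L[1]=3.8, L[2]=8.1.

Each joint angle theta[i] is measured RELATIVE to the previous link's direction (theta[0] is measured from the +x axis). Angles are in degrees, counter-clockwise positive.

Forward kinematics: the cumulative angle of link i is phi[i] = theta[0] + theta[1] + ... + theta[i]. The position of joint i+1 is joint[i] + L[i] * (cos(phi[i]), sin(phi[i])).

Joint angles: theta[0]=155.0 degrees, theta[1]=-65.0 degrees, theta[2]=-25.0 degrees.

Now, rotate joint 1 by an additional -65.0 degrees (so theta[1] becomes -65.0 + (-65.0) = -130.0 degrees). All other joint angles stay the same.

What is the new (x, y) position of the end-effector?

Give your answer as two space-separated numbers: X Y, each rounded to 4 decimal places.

joint[0] = (0.0000, 0.0000)  (base)
link 0: phi[0] = 155 = 155 deg
  cos(155 deg) = -0.9063, sin(155 deg) = 0.4226
  joint[1] = (0.0000, 0.0000) + 6.6 * (-0.9063, 0.4226) = (0.0000 + -5.9816, 0.0000 + 2.7893) = (-5.9816, 2.7893)
link 1: phi[1] = 155 + -130 = 25 deg
  cos(25 deg) = 0.9063, sin(25 deg) = 0.4226
  joint[2] = (-5.9816, 2.7893) + 3.8 * (0.9063, 0.4226) = (-5.9816 + 3.4440, 2.7893 + 1.6059) = (-2.5377, 4.3952)
link 2: phi[2] = 155 + -130 + -25 = 0 deg
  cos(0 deg) = 1.0000, sin(0 deg) = 0.0000
  joint[3] = (-2.5377, 4.3952) + 8.1 * (1.0000, 0.0000) = (-2.5377 + 8.1000, 4.3952 + 0.0000) = (5.5623, 4.3952)
End effector: (5.5623, 4.3952)

Answer: 5.5623 4.3952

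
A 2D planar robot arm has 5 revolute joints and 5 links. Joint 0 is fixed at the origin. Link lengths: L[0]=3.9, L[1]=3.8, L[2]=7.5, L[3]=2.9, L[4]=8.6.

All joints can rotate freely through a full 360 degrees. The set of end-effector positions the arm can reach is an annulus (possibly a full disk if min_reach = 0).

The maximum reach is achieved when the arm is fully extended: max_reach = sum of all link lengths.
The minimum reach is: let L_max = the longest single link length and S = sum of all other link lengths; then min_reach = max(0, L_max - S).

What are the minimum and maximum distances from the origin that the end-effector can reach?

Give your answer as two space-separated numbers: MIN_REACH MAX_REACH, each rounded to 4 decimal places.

Answer: 0.0000 26.7000

Derivation:
Link lengths: [3.9, 3.8, 7.5, 2.9, 8.6]
max_reach = 3.9 + 3.8 + 7.5 + 2.9 + 8.6 = 26.7
L_max = max([3.9, 3.8, 7.5, 2.9, 8.6]) = 8.6
S (sum of others) = 26.7 - 8.6 = 18.1
min_reach = max(0, 8.6 - 18.1) = max(0, -9.5) = 0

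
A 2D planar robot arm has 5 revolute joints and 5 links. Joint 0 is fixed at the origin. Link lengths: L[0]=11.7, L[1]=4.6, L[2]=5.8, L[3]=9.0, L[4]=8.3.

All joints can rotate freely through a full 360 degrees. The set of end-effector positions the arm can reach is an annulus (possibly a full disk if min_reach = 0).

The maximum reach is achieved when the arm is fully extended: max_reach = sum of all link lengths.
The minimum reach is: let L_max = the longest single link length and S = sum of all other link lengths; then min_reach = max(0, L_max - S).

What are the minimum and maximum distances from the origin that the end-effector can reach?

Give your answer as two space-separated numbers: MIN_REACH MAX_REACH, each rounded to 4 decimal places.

Answer: 0.0000 39.4000

Derivation:
Link lengths: [11.7, 4.6, 5.8, 9.0, 8.3]
max_reach = 11.7 + 4.6 + 5.8 + 9 + 8.3 = 39.4
L_max = max([11.7, 4.6, 5.8, 9.0, 8.3]) = 11.7
S (sum of others) = 39.4 - 11.7 = 27.7
min_reach = max(0, 11.7 - 27.7) = max(0, -16) = 0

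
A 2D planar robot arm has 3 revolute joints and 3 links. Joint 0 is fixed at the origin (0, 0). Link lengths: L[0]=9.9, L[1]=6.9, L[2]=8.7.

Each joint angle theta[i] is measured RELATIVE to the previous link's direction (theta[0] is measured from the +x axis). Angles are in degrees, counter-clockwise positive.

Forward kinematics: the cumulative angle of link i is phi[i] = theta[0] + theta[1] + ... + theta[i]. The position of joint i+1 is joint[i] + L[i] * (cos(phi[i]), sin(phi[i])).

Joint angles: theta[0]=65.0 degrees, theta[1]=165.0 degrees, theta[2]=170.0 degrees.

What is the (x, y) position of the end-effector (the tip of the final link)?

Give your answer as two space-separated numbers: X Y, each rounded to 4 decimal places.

joint[0] = (0.0000, 0.0000)  (base)
link 0: phi[0] = 65 = 65 deg
  cos(65 deg) = 0.4226, sin(65 deg) = 0.9063
  joint[1] = (0.0000, 0.0000) + 9.9 * (0.4226, 0.9063) = (0.0000 + 4.1839, 0.0000 + 8.9724) = (4.1839, 8.9724)
link 1: phi[1] = 65 + 165 = 230 deg
  cos(230 deg) = -0.6428, sin(230 deg) = -0.7660
  joint[2] = (4.1839, 8.9724) + 6.9 * (-0.6428, -0.7660) = (4.1839 + -4.4352, 8.9724 + -5.2857) = (-0.2513, 3.6867)
link 2: phi[2] = 65 + 165 + 170 = 400 deg
  cos(400 deg) = 0.7660, sin(400 deg) = 0.6428
  joint[3] = (-0.2513, 3.6867) + 8.7 * (0.7660, 0.6428) = (-0.2513 + 6.6646, 3.6867 + 5.5923) = (6.4133, 9.2790)
End effector: (6.4133, 9.2790)

Answer: 6.4133 9.2790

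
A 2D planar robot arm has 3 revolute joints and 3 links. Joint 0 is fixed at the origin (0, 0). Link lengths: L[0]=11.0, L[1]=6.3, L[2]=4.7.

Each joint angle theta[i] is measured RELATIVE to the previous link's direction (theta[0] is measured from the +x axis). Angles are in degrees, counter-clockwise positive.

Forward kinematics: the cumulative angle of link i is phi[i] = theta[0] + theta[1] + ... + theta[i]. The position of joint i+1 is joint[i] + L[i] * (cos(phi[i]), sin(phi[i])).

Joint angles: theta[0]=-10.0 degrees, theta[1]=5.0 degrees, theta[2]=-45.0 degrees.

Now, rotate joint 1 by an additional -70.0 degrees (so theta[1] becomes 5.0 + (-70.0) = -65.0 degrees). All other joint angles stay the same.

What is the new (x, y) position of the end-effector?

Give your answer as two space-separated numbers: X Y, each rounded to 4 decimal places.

joint[0] = (0.0000, 0.0000)  (base)
link 0: phi[0] = -10 = -10 deg
  cos(-10 deg) = 0.9848, sin(-10 deg) = -0.1736
  joint[1] = (0.0000, 0.0000) + 11 * (0.9848, -0.1736) = (0.0000 + 10.8329, 0.0000 + -1.9101) = (10.8329, -1.9101)
link 1: phi[1] = -10 + -65 = -75 deg
  cos(-75 deg) = 0.2588, sin(-75 deg) = -0.9659
  joint[2] = (10.8329, -1.9101) + 6.3 * (0.2588, -0.9659) = (10.8329 + 1.6306, -1.9101 + -6.0853) = (12.4634, -7.9955)
link 2: phi[2] = -10 + -65 + -45 = -120 deg
  cos(-120 deg) = -0.5000, sin(-120 deg) = -0.8660
  joint[3] = (12.4634, -7.9955) + 4.7 * (-0.5000, -0.8660) = (12.4634 + -2.3500, -7.9955 + -4.0703) = (10.1134, -12.0658)
End effector: (10.1134, -12.0658)

Answer: 10.1134 -12.0658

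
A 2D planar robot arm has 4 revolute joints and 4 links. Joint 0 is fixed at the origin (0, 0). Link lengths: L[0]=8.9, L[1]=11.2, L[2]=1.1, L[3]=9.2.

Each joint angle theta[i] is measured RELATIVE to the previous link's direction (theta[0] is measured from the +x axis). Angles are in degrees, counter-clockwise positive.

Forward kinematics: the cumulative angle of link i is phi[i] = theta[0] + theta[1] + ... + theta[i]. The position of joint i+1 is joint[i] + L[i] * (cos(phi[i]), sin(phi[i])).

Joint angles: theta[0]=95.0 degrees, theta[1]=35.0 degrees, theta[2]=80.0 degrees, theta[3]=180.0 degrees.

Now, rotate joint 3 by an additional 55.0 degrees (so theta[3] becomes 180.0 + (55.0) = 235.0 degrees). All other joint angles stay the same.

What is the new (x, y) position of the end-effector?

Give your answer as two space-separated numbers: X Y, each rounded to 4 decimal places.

Answer: -8.1257 26.0608

Derivation:
joint[0] = (0.0000, 0.0000)  (base)
link 0: phi[0] = 95 = 95 deg
  cos(95 deg) = -0.0872, sin(95 deg) = 0.9962
  joint[1] = (0.0000, 0.0000) + 8.9 * (-0.0872, 0.9962) = (0.0000 + -0.7757, 0.0000 + 8.8661) = (-0.7757, 8.8661)
link 1: phi[1] = 95 + 35 = 130 deg
  cos(130 deg) = -0.6428, sin(130 deg) = 0.7660
  joint[2] = (-0.7757, 8.8661) + 11.2 * (-0.6428, 0.7660) = (-0.7757 + -7.1992, 8.8661 + 8.5797) = (-7.9749, 17.4458)
link 2: phi[2] = 95 + 35 + 80 = 210 deg
  cos(210 deg) = -0.8660, sin(210 deg) = -0.5000
  joint[3] = (-7.9749, 17.4458) + 1.1 * (-0.8660, -0.5000) = (-7.9749 + -0.9526, 17.4458 + -0.5500) = (-8.9275, 16.8958)
link 3: phi[3] = 95 + 35 + 80 + 235 = 445 deg
  cos(445 deg) = 0.0872, sin(445 deg) = 0.9962
  joint[4] = (-8.9275, 16.8958) + 9.2 * (0.0872, 0.9962) = (-8.9275 + 0.8018, 16.8958 + 9.1650) = (-8.1257, 26.0608)
End effector: (-8.1257, 26.0608)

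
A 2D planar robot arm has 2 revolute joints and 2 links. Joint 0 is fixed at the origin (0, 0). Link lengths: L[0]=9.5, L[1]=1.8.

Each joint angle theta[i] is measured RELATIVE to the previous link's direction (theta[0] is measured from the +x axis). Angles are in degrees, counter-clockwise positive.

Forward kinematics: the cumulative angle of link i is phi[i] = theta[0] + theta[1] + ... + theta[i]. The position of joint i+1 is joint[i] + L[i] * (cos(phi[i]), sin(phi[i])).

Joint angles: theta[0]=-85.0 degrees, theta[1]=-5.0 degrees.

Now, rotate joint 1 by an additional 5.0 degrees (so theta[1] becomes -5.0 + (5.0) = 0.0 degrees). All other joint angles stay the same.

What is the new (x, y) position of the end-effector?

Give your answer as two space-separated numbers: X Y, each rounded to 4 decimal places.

Answer: 0.9849 -11.2570

Derivation:
joint[0] = (0.0000, 0.0000)  (base)
link 0: phi[0] = -85 = -85 deg
  cos(-85 deg) = 0.0872, sin(-85 deg) = -0.9962
  joint[1] = (0.0000, 0.0000) + 9.5 * (0.0872, -0.9962) = (0.0000 + 0.8280, 0.0000 + -9.4638) = (0.8280, -9.4638)
link 1: phi[1] = -85 + 0 = -85 deg
  cos(-85 deg) = 0.0872, sin(-85 deg) = -0.9962
  joint[2] = (0.8280, -9.4638) + 1.8 * (0.0872, -0.9962) = (0.8280 + 0.1569, -9.4638 + -1.7932) = (0.9849, -11.2570)
End effector: (0.9849, -11.2570)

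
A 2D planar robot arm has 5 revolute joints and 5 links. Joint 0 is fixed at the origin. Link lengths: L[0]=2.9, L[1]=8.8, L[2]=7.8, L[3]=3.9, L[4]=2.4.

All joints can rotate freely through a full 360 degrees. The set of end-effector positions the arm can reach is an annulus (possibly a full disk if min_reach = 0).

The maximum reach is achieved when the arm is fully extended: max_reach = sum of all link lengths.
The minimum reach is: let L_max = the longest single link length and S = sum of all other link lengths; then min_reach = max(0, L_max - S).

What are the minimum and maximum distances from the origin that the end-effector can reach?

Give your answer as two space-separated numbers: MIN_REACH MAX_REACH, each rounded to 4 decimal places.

Answer: 0.0000 25.8000

Derivation:
Link lengths: [2.9, 8.8, 7.8, 3.9, 2.4]
max_reach = 2.9 + 8.8 + 7.8 + 3.9 + 2.4 = 25.8
L_max = max([2.9, 8.8, 7.8, 3.9, 2.4]) = 8.8
S (sum of others) = 25.8 - 8.8 = 17
min_reach = max(0, 8.8 - 17) = max(0, -8.2) = 0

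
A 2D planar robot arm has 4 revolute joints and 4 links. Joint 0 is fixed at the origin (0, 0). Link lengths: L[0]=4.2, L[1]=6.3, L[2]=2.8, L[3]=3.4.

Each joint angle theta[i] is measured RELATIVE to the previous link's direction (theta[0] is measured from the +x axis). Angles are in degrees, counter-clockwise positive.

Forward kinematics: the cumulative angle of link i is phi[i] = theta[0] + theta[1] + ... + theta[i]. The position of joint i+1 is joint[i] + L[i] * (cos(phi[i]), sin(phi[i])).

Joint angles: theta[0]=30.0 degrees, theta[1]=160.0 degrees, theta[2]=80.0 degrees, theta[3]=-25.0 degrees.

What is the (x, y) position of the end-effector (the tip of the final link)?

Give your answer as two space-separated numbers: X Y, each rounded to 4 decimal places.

Answer: -4.0039 -4.8754

Derivation:
joint[0] = (0.0000, 0.0000)  (base)
link 0: phi[0] = 30 = 30 deg
  cos(30 deg) = 0.8660, sin(30 deg) = 0.5000
  joint[1] = (0.0000, 0.0000) + 4.2 * (0.8660, 0.5000) = (0.0000 + 3.6373, 0.0000 + 2.1000) = (3.6373, 2.1000)
link 1: phi[1] = 30 + 160 = 190 deg
  cos(190 deg) = -0.9848, sin(190 deg) = -0.1736
  joint[2] = (3.6373, 2.1000) + 6.3 * (-0.9848, -0.1736) = (3.6373 + -6.2043, 2.1000 + -1.0940) = (-2.5670, 1.0060)
link 2: phi[2] = 30 + 160 + 80 = 270 deg
  cos(270 deg) = -0.0000, sin(270 deg) = -1.0000
  joint[3] = (-2.5670, 1.0060) + 2.8 * (-0.0000, -1.0000) = (-2.5670 + -0.0000, 1.0060 + -2.8000) = (-2.5670, -1.7940)
link 3: phi[3] = 30 + 160 + 80 + -25 = 245 deg
  cos(245 deg) = -0.4226, sin(245 deg) = -0.9063
  joint[4] = (-2.5670, -1.7940) + 3.4 * (-0.4226, -0.9063) = (-2.5670 + -1.4369, -1.7940 + -3.0814) = (-4.0039, -4.8754)
End effector: (-4.0039, -4.8754)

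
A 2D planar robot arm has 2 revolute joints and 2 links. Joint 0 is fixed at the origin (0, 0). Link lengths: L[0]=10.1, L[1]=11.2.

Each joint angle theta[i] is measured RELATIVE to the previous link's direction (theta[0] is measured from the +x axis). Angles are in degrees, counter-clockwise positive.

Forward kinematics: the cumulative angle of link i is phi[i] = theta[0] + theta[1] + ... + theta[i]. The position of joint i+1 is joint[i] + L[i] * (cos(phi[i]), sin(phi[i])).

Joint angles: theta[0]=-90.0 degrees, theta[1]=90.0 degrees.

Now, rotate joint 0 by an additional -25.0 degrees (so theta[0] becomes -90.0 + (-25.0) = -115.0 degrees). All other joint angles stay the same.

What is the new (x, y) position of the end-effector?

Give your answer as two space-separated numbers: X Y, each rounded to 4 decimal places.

joint[0] = (0.0000, 0.0000)  (base)
link 0: phi[0] = -115 = -115 deg
  cos(-115 deg) = -0.4226, sin(-115 deg) = -0.9063
  joint[1] = (0.0000, 0.0000) + 10.1 * (-0.4226, -0.9063) = (0.0000 + -4.2684, 0.0000 + -9.1537) = (-4.2684, -9.1537)
link 1: phi[1] = -115 + 90 = -25 deg
  cos(-25 deg) = 0.9063, sin(-25 deg) = -0.4226
  joint[2] = (-4.2684, -9.1537) + 11.2 * (0.9063, -0.4226) = (-4.2684 + 10.1506, -9.1537 + -4.7333) = (5.8822, -13.8870)
End effector: (5.8822, -13.8870)

Answer: 5.8822 -13.8870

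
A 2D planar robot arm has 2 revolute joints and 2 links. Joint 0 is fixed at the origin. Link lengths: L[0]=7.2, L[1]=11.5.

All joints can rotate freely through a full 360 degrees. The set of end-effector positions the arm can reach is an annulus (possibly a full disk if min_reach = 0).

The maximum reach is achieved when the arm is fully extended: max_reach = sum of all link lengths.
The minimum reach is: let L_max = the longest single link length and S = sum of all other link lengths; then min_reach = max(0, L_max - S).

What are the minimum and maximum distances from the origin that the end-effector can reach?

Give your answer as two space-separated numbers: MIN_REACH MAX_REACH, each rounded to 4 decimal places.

Answer: 4.3000 18.7000

Derivation:
Link lengths: [7.2, 11.5]
max_reach = 7.2 + 11.5 = 18.7
L_max = max([7.2, 11.5]) = 11.5
S (sum of others) = 18.7 - 11.5 = 7.2
min_reach = max(0, 11.5 - 7.2) = max(0, 4.3) = 4.3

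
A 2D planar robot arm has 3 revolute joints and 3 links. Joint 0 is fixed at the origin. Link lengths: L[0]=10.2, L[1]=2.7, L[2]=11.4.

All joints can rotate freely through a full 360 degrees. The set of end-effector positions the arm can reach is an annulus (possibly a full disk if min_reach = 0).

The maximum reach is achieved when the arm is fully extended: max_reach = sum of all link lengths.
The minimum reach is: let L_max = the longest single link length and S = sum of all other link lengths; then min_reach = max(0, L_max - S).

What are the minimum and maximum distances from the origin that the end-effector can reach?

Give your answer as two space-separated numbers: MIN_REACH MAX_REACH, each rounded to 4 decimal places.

Answer: 0.0000 24.3000

Derivation:
Link lengths: [10.2, 2.7, 11.4]
max_reach = 10.2 + 2.7 + 11.4 = 24.3
L_max = max([10.2, 2.7, 11.4]) = 11.4
S (sum of others) = 24.3 - 11.4 = 12.9
min_reach = max(0, 11.4 - 12.9) = max(0, -1.5) = 0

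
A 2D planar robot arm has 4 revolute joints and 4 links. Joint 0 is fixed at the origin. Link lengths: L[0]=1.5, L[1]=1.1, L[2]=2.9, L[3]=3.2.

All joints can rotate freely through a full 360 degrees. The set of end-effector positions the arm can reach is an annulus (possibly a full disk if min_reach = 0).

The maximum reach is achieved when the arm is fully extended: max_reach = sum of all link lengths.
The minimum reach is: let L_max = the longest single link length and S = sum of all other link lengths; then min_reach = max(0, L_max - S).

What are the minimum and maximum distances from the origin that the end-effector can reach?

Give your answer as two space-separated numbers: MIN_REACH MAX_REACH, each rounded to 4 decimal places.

Answer: 0.0000 8.7000

Derivation:
Link lengths: [1.5, 1.1, 2.9, 3.2]
max_reach = 1.5 + 1.1 + 2.9 + 3.2 = 8.7
L_max = max([1.5, 1.1, 2.9, 3.2]) = 3.2
S (sum of others) = 8.7 - 3.2 = 5.5
min_reach = max(0, 3.2 - 5.5) = max(0, -2.3) = 0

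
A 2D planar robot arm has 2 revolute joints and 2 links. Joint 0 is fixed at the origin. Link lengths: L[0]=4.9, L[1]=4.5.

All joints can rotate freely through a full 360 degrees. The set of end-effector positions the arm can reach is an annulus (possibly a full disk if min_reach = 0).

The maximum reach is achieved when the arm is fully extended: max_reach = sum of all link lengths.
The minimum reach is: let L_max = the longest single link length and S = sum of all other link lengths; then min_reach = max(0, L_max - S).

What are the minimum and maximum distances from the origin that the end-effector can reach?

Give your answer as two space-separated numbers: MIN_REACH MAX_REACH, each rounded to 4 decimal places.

Answer: 0.4000 9.4000

Derivation:
Link lengths: [4.9, 4.5]
max_reach = 4.9 + 4.5 = 9.4
L_max = max([4.9, 4.5]) = 4.9
S (sum of others) = 9.4 - 4.9 = 4.5
min_reach = max(0, 4.9 - 4.5) = max(0, 0.4) = 0.4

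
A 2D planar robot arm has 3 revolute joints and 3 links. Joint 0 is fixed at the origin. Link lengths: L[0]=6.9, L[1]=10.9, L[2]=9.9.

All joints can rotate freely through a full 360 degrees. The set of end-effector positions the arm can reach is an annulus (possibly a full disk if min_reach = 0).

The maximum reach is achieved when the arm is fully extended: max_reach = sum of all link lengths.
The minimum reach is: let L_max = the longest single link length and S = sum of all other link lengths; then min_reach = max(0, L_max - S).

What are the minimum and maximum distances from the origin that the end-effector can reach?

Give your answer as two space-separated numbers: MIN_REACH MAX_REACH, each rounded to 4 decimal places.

Answer: 0.0000 27.7000

Derivation:
Link lengths: [6.9, 10.9, 9.9]
max_reach = 6.9 + 10.9 + 9.9 = 27.7
L_max = max([6.9, 10.9, 9.9]) = 10.9
S (sum of others) = 27.7 - 10.9 = 16.8
min_reach = max(0, 10.9 - 16.8) = max(0, -5.9) = 0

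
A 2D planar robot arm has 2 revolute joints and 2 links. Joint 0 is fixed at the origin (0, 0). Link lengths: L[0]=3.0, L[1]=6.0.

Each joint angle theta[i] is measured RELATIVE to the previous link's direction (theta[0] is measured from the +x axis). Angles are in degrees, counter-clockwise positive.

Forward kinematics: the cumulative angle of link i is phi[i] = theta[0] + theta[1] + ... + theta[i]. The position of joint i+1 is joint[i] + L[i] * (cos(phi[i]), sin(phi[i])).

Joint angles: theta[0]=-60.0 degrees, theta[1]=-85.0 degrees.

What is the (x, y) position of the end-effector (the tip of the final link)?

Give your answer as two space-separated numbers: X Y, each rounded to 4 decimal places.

joint[0] = (0.0000, 0.0000)  (base)
link 0: phi[0] = -60 = -60 deg
  cos(-60 deg) = 0.5000, sin(-60 deg) = -0.8660
  joint[1] = (0.0000, 0.0000) + 3 * (0.5000, -0.8660) = (0.0000 + 1.5000, 0.0000 + -2.5981) = (1.5000, -2.5981)
link 1: phi[1] = -60 + -85 = -145 deg
  cos(-145 deg) = -0.8192, sin(-145 deg) = -0.5736
  joint[2] = (1.5000, -2.5981) + 6 * (-0.8192, -0.5736) = (1.5000 + -4.9149, -2.5981 + -3.4415) = (-3.4149, -6.0395)
End effector: (-3.4149, -6.0395)

Answer: -3.4149 -6.0395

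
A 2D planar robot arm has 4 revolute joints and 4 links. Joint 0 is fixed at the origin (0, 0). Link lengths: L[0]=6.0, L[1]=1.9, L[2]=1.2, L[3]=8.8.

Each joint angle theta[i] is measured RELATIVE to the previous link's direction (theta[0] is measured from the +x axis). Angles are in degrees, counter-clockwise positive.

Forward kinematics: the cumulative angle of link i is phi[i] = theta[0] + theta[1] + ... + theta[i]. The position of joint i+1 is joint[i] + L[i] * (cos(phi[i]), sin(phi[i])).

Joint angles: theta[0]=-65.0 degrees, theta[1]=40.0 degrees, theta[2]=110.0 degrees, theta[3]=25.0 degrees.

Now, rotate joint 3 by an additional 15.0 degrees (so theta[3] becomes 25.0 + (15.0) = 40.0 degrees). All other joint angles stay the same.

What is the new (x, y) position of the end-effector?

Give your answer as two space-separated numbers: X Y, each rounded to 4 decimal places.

Answer: -0.6852 2.1632

Derivation:
joint[0] = (0.0000, 0.0000)  (base)
link 0: phi[0] = -65 = -65 deg
  cos(-65 deg) = 0.4226, sin(-65 deg) = -0.9063
  joint[1] = (0.0000, 0.0000) + 6 * (0.4226, -0.9063) = (0.0000 + 2.5357, 0.0000 + -5.4378) = (2.5357, -5.4378)
link 1: phi[1] = -65 + 40 = -25 deg
  cos(-25 deg) = 0.9063, sin(-25 deg) = -0.4226
  joint[2] = (2.5357, -5.4378) + 1.9 * (0.9063, -0.4226) = (2.5357 + 1.7220, -5.4378 + -0.8030) = (4.2577, -6.2408)
link 2: phi[2] = -65 + 40 + 110 = 85 deg
  cos(85 deg) = 0.0872, sin(85 deg) = 0.9962
  joint[3] = (4.2577, -6.2408) + 1.2 * (0.0872, 0.9962) = (4.2577 + 0.1046, -6.2408 + 1.1954) = (4.3623, -5.0454)
link 3: phi[3] = -65 + 40 + 110 + 40 = 125 deg
  cos(125 deg) = -0.5736, sin(125 deg) = 0.8192
  joint[4] = (4.3623, -5.0454) + 8.8 * (-0.5736, 0.8192) = (4.3623 + -5.0475, -5.0454 + 7.2085) = (-0.6852, 2.1632)
End effector: (-0.6852, 2.1632)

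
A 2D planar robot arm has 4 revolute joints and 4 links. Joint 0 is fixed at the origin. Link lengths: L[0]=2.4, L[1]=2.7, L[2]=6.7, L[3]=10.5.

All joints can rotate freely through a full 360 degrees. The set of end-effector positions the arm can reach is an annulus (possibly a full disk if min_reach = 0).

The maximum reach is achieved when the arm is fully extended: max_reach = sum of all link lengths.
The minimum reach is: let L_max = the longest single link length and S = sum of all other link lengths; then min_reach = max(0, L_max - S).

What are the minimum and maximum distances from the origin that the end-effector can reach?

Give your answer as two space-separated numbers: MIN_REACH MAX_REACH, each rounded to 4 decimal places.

Answer: 0.0000 22.3000

Derivation:
Link lengths: [2.4, 2.7, 6.7, 10.5]
max_reach = 2.4 + 2.7 + 6.7 + 10.5 = 22.3
L_max = max([2.4, 2.7, 6.7, 10.5]) = 10.5
S (sum of others) = 22.3 - 10.5 = 11.8
min_reach = max(0, 10.5 - 11.8) = max(0, -1.3) = 0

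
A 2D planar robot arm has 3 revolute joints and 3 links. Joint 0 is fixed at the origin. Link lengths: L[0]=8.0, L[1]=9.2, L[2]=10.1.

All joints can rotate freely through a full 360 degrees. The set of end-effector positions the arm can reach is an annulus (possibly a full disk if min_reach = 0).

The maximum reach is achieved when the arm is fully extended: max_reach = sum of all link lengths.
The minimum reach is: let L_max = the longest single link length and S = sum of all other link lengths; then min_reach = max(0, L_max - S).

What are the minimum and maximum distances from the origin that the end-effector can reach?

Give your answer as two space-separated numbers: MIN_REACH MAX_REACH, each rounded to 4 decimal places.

Link lengths: [8.0, 9.2, 10.1]
max_reach = 8 + 9.2 + 10.1 = 27.3
L_max = max([8.0, 9.2, 10.1]) = 10.1
S (sum of others) = 27.3 - 10.1 = 17.2
min_reach = max(0, 10.1 - 17.2) = max(0, -7.1) = 0

Answer: 0.0000 27.3000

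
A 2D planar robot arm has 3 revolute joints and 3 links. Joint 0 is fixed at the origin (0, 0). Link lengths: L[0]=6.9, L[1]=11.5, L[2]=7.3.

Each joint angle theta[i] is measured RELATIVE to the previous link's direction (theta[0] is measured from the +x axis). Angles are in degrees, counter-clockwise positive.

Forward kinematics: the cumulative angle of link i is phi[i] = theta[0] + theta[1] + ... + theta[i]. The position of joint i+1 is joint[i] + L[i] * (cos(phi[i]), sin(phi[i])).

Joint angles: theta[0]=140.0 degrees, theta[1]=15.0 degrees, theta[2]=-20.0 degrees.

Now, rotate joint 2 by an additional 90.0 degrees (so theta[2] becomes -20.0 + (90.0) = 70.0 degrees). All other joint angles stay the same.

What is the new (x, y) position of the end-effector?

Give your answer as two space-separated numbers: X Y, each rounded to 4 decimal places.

joint[0] = (0.0000, 0.0000)  (base)
link 0: phi[0] = 140 = 140 deg
  cos(140 deg) = -0.7660, sin(140 deg) = 0.6428
  joint[1] = (0.0000, 0.0000) + 6.9 * (-0.7660, 0.6428) = (0.0000 + -5.2857, 0.0000 + 4.4352) = (-5.2857, 4.4352)
link 1: phi[1] = 140 + 15 = 155 deg
  cos(155 deg) = -0.9063, sin(155 deg) = 0.4226
  joint[2] = (-5.2857, 4.4352) + 11.5 * (-0.9063, 0.4226) = (-5.2857 + -10.4225, 4.4352 + 4.8601) = (-15.7082, 9.2953)
link 2: phi[2] = 140 + 15 + 70 = 225 deg
  cos(225 deg) = -0.7071, sin(225 deg) = -0.7071
  joint[3] = (-15.7082, 9.2953) + 7.3 * (-0.7071, -0.7071) = (-15.7082 + -5.1619, 9.2953 + -5.1619) = (-20.8701, 4.1335)
End effector: (-20.8701, 4.1335)

Answer: -20.8701 4.1335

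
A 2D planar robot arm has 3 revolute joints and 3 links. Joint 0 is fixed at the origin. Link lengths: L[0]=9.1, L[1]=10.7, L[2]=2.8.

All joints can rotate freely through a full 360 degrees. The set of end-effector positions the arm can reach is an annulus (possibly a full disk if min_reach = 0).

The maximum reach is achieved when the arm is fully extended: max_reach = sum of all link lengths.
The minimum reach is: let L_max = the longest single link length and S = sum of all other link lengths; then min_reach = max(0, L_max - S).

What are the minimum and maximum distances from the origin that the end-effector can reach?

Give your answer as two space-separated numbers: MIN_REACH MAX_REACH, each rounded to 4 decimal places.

Link lengths: [9.1, 10.7, 2.8]
max_reach = 9.1 + 10.7 + 2.8 = 22.6
L_max = max([9.1, 10.7, 2.8]) = 10.7
S (sum of others) = 22.6 - 10.7 = 11.9
min_reach = max(0, 10.7 - 11.9) = max(0, -1.2) = 0

Answer: 0.0000 22.6000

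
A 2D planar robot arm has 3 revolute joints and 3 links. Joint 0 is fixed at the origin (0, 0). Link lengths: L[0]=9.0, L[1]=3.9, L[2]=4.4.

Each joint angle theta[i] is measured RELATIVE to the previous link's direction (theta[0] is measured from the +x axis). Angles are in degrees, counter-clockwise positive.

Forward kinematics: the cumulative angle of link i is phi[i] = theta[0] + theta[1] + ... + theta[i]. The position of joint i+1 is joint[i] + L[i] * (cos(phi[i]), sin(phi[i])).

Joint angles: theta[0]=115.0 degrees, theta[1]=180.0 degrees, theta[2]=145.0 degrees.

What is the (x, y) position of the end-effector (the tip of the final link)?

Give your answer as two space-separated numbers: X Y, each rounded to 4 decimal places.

joint[0] = (0.0000, 0.0000)  (base)
link 0: phi[0] = 115 = 115 deg
  cos(115 deg) = -0.4226, sin(115 deg) = 0.9063
  joint[1] = (0.0000, 0.0000) + 9 * (-0.4226, 0.9063) = (0.0000 + -3.8036, 0.0000 + 8.1568) = (-3.8036, 8.1568)
link 1: phi[1] = 115 + 180 = 295 deg
  cos(295 deg) = 0.4226, sin(295 deg) = -0.9063
  joint[2] = (-3.8036, 8.1568) + 3.9 * (0.4226, -0.9063) = (-3.8036 + 1.6482, 8.1568 + -3.5346) = (-2.1554, 4.6222)
link 2: phi[2] = 115 + 180 + 145 = 440 deg
  cos(440 deg) = 0.1736, sin(440 deg) = 0.9848
  joint[3] = (-2.1554, 4.6222) + 4.4 * (0.1736, 0.9848) = (-2.1554 + 0.7641, 4.6222 + 4.3332) = (-1.3913, 8.9553)
End effector: (-1.3913, 8.9553)

Answer: -1.3913 8.9553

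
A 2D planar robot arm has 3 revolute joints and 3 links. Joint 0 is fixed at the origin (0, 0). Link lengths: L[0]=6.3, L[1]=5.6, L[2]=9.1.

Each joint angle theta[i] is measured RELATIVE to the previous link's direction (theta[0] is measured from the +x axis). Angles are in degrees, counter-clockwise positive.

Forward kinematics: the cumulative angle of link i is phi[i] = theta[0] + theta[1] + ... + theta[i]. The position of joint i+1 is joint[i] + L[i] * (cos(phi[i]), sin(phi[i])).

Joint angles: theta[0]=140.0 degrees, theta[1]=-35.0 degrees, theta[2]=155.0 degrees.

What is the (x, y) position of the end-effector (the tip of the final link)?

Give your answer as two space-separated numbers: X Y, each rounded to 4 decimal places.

Answer: -7.8557 0.4970

Derivation:
joint[0] = (0.0000, 0.0000)  (base)
link 0: phi[0] = 140 = 140 deg
  cos(140 deg) = -0.7660, sin(140 deg) = 0.6428
  joint[1] = (0.0000, 0.0000) + 6.3 * (-0.7660, 0.6428) = (0.0000 + -4.8261, 0.0000 + 4.0496) = (-4.8261, 4.0496)
link 1: phi[1] = 140 + -35 = 105 deg
  cos(105 deg) = -0.2588, sin(105 deg) = 0.9659
  joint[2] = (-4.8261, 4.0496) + 5.6 * (-0.2588, 0.9659) = (-4.8261 + -1.4494, 4.0496 + 5.4092) = (-6.2755, 9.4587)
link 2: phi[2] = 140 + -35 + 155 = 260 deg
  cos(260 deg) = -0.1736, sin(260 deg) = -0.9848
  joint[3] = (-6.2755, 9.4587) + 9.1 * (-0.1736, -0.9848) = (-6.2755 + -1.5802, 9.4587 + -8.9618) = (-7.8557, 0.4970)
End effector: (-7.8557, 0.4970)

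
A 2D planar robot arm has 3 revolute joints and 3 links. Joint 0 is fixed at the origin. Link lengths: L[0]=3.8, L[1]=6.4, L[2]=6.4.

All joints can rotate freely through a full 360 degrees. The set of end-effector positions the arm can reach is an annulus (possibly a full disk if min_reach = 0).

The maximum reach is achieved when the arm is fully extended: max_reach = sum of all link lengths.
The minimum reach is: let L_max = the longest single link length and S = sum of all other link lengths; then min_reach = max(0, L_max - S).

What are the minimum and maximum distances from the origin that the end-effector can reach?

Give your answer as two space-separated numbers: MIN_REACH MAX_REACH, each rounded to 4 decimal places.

Link lengths: [3.8, 6.4, 6.4]
max_reach = 3.8 + 6.4 + 6.4 = 16.6
L_max = max([3.8, 6.4, 6.4]) = 6.4
S (sum of others) = 16.6 - 6.4 = 10.2
min_reach = max(0, 6.4 - 10.2) = max(0, -3.8) = 0

Answer: 0.0000 16.6000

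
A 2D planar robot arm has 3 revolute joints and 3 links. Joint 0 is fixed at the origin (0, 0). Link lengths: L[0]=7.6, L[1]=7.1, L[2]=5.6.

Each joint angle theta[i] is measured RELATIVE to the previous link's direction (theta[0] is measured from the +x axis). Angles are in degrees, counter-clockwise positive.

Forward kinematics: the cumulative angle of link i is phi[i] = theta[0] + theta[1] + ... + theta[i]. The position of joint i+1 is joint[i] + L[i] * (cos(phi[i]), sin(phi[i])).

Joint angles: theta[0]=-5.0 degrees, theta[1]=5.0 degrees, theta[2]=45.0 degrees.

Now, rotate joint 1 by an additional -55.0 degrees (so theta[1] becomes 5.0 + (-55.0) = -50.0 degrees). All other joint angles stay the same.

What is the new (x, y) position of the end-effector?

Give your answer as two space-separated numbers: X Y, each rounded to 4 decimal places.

joint[0] = (0.0000, 0.0000)  (base)
link 0: phi[0] = -5 = -5 deg
  cos(-5 deg) = 0.9962, sin(-5 deg) = -0.0872
  joint[1] = (0.0000, 0.0000) + 7.6 * (0.9962, -0.0872) = (0.0000 + 7.5711, 0.0000 + -0.6624) = (7.5711, -0.6624)
link 1: phi[1] = -5 + -50 = -55 deg
  cos(-55 deg) = 0.5736, sin(-55 deg) = -0.8192
  joint[2] = (7.5711, -0.6624) + 7.1 * (0.5736, -0.8192) = (7.5711 + 4.0724, -0.6624 + -5.8160) = (11.6435, -6.4784)
link 2: phi[2] = -5 + -50 + 45 = -10 deg
  cos(-10 deg) = 0.9848, sin(-10 deg) = -0.1736
  joint[3] = (11.6435, -6.4784) + 5.6 * (0.9848, -0.1736) = (11.6435 + 5.5149, -6.4784 + -0.9724) = (17.1584, -7.4508)
End effector: (17.1584, -7.4508)

Answer: 17.1584 -7.4508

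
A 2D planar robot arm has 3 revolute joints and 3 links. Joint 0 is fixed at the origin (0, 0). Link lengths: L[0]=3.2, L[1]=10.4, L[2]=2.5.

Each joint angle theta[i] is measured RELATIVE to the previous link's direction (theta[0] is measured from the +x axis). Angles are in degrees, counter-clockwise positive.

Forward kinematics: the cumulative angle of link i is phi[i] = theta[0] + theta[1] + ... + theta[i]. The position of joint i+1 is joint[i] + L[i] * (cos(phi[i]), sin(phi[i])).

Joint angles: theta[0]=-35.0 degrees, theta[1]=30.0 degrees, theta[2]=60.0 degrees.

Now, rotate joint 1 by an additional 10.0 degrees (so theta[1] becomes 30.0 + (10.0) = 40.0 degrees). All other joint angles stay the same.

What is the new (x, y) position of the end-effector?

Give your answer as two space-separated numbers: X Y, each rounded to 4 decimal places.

joint[0] = (0.0000, 0.0000)  (base)
link 0: phi[0] = -35 = -35 deg
  cos(-35 deg) = 0.8192, sin(-35 deg) = -0.5736
  joint[1] = (0.0000, 0.0000) + 3.2 * (0.8192, -0.5736) = (0.0000 + 2.6213, 0.0000 + -1.8354) = (2.6213, -1.8354)
link 1: phi[1] = -35 + 40 = 5 deg
  cos(5 deg) = 0.9962, sin(5 deg) = 0.0872
  joint[2] = (2.6213, -1.8354) + 10.4 * (0.9962, 0.0872) = (2.6213 + 10.3604, -1.8354 + 0.9064) = (12.9817, -0.9290)
link 2: phi[2] = -35 + 40 + 60 = 65 deg
  cos(65 deg) = 0.4226, sin(65 deg) = 0.9063
  joint[3] = (12.9817, -0.9290) + 2.5 * (0.4226, 0.9063) = (12.9817 + 1.0565, -0.9290 + 2.2658) = (14.0383, 1.3367)
End effector: (14.0383, 1.3367)

Answer: 14.0383 1.3367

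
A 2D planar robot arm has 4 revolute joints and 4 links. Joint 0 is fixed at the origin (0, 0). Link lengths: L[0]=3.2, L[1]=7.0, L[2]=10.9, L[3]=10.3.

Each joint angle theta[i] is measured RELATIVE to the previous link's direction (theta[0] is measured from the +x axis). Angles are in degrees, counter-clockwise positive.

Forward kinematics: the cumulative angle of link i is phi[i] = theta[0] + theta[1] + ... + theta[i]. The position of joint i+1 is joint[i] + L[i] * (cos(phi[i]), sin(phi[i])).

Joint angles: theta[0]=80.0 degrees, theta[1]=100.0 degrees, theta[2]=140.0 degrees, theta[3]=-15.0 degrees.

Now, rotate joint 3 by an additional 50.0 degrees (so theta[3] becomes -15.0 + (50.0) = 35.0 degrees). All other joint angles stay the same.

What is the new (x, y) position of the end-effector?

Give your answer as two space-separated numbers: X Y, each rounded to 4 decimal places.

joint[0] = (0.0000, 0.0000)  (base)
link 0: phi[0] = 80 = 80 deg
  cos(80 deg) = 0.1736, sin(80 deg) = 0.9848
  joint[1] = (0.0000, 0.0000) + 3.2 * (0.1736, 0.9848) = (0.0000 + 0.5557, 0.0000 + 3.1514) = (0.5557, 3.1514)
link 1: phi[1] = 80 + 100 = 180 deg
  cos(180 deg) = -1.0000, sin(180 deg) = 0.0000
  joint[2] = (0.5557, 3.1514) + 7 * (-1.0000, 0.0000) = (0.5557 + -7.0000, 3.1514 + 0.0000) = (-6.4443, 3.1514)
link 2: phi[2] = 80 + 100 + 140 = 320 deg
  cos(320 deg) = 0.7660, sin(320 deg) = -0.6428
  joint[3] = (-6.4443, 3.1514) + 10.9 * (0.7660, -0.6428) = (-6.4443 + 8.3499, 3.1514 + -7.0064) = (1.9056, -3.8550)
link 3: phi[3] = 80 + 100 + 140 + 35 = 355 deg
  cos(355 deg) = 0.9962, sin(355 deg) = -0.0872
  joint[4] = (1.9056, -3.8550) + 10.3 * (0.9962, -0.0872) = (1.9056 + 10.2608, -3.8550 + -0.8977) = (12.1664, -4.7527)
End effector: (12.1664, -4.7527)

Answer: 12.1664 -4.7527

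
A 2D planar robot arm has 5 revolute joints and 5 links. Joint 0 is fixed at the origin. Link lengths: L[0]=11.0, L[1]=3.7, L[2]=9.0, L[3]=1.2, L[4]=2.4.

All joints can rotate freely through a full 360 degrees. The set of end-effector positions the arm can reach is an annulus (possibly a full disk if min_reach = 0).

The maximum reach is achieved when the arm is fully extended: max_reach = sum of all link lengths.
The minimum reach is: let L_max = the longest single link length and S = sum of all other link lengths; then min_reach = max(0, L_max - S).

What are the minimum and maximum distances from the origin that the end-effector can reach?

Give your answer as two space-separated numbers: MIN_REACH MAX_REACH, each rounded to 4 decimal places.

Answer: 0.0000 27.3000

Derivation:
Link lengths: [11.0, 3.7, 9.0, 1.2, 2.4]
max_reach = 11 + 3.7 + 9 + 1.2 + 2.4 = 27.3
L_max = max([11.0, 3.7, 9.0, 1.2, 2.4]) = 11
S (sum of others) = 27.3 - 11 = 16.3
min_reach = max(0, 11 - 16.3) = max(0, -5.3) = 0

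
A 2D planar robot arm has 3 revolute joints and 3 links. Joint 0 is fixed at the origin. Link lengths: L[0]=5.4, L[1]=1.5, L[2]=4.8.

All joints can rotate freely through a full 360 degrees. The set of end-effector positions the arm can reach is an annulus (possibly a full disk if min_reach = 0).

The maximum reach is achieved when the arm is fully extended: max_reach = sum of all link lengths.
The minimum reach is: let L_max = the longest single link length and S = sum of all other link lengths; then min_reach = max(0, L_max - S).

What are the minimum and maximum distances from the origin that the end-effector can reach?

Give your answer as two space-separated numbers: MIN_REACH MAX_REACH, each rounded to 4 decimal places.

Link lengths: [5.4, 1.5, 4.8]
max_reach = 5.4 + 1.5 + 4.8 = 11.7
L_max = max([5.4, 1.5, 4.8]) = 5.4
S (sum of others) = 11.7 - 5.4 = 6.3
min_reach = max(0, 5.4 - 6.3) = max(0, -0.9) = 0

Answer: 0.0000 11.7000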